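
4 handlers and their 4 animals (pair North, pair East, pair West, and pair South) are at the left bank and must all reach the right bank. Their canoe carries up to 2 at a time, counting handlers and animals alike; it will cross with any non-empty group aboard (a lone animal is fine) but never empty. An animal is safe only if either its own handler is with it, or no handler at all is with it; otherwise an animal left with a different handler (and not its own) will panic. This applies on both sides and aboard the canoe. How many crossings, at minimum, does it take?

Following every safe sequence of crossings from the start, the most of the 8 that can be at the right bank as the canoe arrives there on crossings 1, 3, 5 is 2, 3, 4 respectively; the best ever achieved is 4 of 8.
From crossing 7 on, no configuration arises that was not already reachable earlier: only 44 distinct safe configurations (who is on which side, and where the canoe is) can ever be reached, none of them has everyone across, and every continuation just revisits them. So no valid plan exists.

impossible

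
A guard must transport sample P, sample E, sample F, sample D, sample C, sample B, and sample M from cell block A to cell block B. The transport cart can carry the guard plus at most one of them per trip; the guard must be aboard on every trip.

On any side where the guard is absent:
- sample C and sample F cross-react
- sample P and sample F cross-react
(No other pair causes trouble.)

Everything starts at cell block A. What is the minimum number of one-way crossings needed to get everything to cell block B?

15

Counting alone: the guard can take at most 1 across per trip to cell block B, so moving all 7 needs at least 7 loaded trips out, with a return between consecutive ones — at least 13 crossings.
The safety rule pushes this higher. Following every safe sequence of crossings, the most of the 7 that can be at cell block B as the transport cart arrives there on crossing 13 is 6 — never all 7.
So no plan with fewer than 15 crossings exists, and this one achieves 15:
1. Guard goes to cell block B with sample F.
2. Guard goes back to cell block A alone.
3. Guard goes to cell block B with sample P.
4. Guard goes back to cell block A with sample F.
5. Guard goes to cell block B with sample C.
6. Guard goes back to cell block A alone.
7. Guard goes to cell block B with sample E.
8. Guard goes back to cell block A alone.
9. Guard goes to cell block B with sample D.
10. Guard goes back to cell block A alone.
11. Guard goes to cell block B with sample B.
12. Guard goes back to cell block A alone.
13. Guard goes to cell block B with sample M.
14. Guard goes back to cell block A alone.
15. Guard goes to cell block B with sample F.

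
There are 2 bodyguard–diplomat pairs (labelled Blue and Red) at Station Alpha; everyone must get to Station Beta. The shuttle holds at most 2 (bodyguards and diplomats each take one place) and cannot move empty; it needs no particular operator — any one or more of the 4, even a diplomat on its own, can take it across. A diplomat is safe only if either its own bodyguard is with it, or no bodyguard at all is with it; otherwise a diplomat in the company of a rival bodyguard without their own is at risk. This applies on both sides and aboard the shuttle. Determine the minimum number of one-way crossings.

5

Counting alone: each trip to Station Beta takes at most 2 across and each return brings at least 1 back, so after t trips out (and t−1 returns) at most 2t − (t−1) of the 4 are across; that first reaches 4 at t = 3, so at least 5 crossings are needed.
The plan below uses exactly 5 crossings, so it is optimal:
1. bodyguard Blue and diplomat Blue cross → Station Beta.
2. bodyguard Blue crosses ← Station Alpha.
3. bodyguard Blue and bodyguard Red cross → Station Beta.
4. bodyguard Red crosses ← Station Alpha.
5. bodyguard Red and diplomat Red cross → Station Beta.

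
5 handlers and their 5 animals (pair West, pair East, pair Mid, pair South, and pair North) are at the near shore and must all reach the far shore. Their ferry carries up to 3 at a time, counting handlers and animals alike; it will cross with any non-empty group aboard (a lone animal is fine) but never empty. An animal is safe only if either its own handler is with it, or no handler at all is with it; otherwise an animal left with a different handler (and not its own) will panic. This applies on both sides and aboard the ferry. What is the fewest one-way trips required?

Counting alone: each trip to the far shore takes at most 3 across and each return brings at least 1 back, so after t trips out (and t−1 returns) at most 3t − (t−1) of the 10 are across; that first reaches 10 at t = 5, so at least 9 crossings are needed.
The safety rule pushes this higher. Following every safe sequence of crossings, the most of the 10 that can be at the far shore as the ferry arrives there on crossing 9 is 9 — never all 10.
So no plan with fewer than 11 crossings exists, and this one achieves 11:
1. animal West and handler West cross → the far shore.
2. handler West crosses ← the near shore.
3. animal East, animal Mid, and animal South cross → the far shore.
4. animal West crosses ← the near shore.
5. handler East, handler Mid, and handler South cross → the far shore.
6. animal East and handler East cross ← the near shore.
7. handler East, handler North, and handler West cross → the far shore.
8. animal Mid crosses ← the near shore.
9. animal East and animal West cross → the far shore.
10. animal West crosses ← the near shore.
11. animal Mid, animal North, and animal West cross → the far shore.

11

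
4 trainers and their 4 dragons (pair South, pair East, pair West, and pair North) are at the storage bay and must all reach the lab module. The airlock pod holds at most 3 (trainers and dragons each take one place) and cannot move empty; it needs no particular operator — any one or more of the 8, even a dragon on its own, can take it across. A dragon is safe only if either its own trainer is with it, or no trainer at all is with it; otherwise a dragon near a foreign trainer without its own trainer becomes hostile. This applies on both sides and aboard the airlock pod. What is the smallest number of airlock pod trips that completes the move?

9

Counting alone: each trip to the lab module takes at most 3 across and each return brings at least 1 back, so after t trips out (and t−1 returns) at most 3t − (t−1) of the 8 are across; that first reaches 8 at t = 4, so at least 7 crossings are needed.
The safety rule pushes this higher. Following every safe sequence of crossings, the most of the 8 that can be at the lab module as the airlock pod arrives there on crossing 7 is 7 — never all 8.
So no plan with fewer than 9 crossings exists, and this one achieves 9:
1. dragon South and trainer South cross → the lab module.
2. trainer South crosses ← the storage bay.
3. dragon East, trainer East, and trainer South cross → the lab module.
4. dragon South and trainer South cross ← the storage bay.
5. trainer North, trainer South, and trainer West cross → the lab module.
6. dragon East crosses ← the storage bay.
7. dragon East and dragon South cross → the lab module.
8. dragon South crosses ← the storage bay.
9. dragon North, dragon South, and dragon West cross → the lab module.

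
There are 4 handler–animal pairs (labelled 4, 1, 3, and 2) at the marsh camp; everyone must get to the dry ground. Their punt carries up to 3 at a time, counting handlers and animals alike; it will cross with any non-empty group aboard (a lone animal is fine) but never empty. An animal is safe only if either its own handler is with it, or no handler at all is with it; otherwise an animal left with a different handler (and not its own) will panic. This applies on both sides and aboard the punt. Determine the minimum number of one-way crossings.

Counting alone: each trip to the dry ground takes at most 3 across and each return brings at least 1 back, so after t trips out (and t−1 returns) at most 3t − (t−1) of the 8 are across; that first reaches 8 at t = 4, so at least 7 crossings are needed.
The safety rule pushes this higher. Following every safe sequence of crossings, the most of the 8 that can be at the dry ground as the punt arrives there on crossing 7 is 7 — never all 8.
So no plan with fewer than 9 crossings exists, and this one achieves 9:
1. animal 4 and handler 4 cross → the dry ground.
2. handler 4 crosses ← the marsh camp.
3. animal 1, handler 1, and handler 4 cross → the dry ground.
4. animal 4 and handler 4 cross ← the marsh camp.
5. handler 2, handler 3, and handler 4 cross → the dry ground.
6. animal 1 crosses ← the marsh camp.
7. animal 1 and animal 4 cross → the dry ground.
8. animal 4 crosses ← the marsh camp.
9. animal 2, animal 3, and animal 4 cross → the dry ground.

9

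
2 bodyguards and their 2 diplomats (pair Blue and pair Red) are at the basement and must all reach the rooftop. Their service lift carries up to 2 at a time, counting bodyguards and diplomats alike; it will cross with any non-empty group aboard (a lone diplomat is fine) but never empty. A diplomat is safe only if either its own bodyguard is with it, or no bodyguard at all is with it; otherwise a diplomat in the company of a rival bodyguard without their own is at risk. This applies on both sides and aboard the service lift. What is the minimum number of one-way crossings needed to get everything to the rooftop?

Counting alone: each trip to the rooftop takes at most 2 across and each return brings at least 1 back, so after t trips out (and t−1 returns) at most 2t − (t−1) of the 4 are across; that first reaches 4 at t = 3, so at least 5 crossings are needed.
The plan below uses exactly 5 crossings, so it is optimal:
1. bodyguard Blue and diplomat Blue cross → the rooftop.
2. bodyguard Blue crosses ← the basement.
3. bodyguard Blue and bodyguard Red cross → the rooftop.
4. bodyguard Red crosses ← the basement.
5. bodyguard Red and diplomat Red cross → the rooftop.

5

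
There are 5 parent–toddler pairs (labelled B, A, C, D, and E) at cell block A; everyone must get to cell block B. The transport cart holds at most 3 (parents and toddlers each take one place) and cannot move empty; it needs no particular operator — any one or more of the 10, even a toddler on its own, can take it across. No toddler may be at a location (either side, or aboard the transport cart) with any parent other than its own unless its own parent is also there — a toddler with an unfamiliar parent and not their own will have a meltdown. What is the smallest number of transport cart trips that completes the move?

11

Counting alone: each trip to cell block B takes at most 3 across and each return brings at least 1 back, so after t trips out (and t−1 returns) at most 3t − (t−1) of the 10 are across; that first reaches 10 at t = 5, so at least 9 crossings are needed.
The safety rule pushes this higher. Following every safe sequence of crossings, the most of the 10 that can be at cell block B as the transport cart arrives there on crossing 9 is 9 — never all 10.
So no plan with fewer than 11 crossings exists, and this one achieves 11:
1. parent B and toddler B cross → cell block B.
2. parent B crosses ← cell block A.
3. toddler A, toddler C, and toddler D cross → cell block B.
4. toddler B crosses ← cell block A.
5. parent A, parent C, and parent D cross → cell block B.
6. parent A and toddler A cross ← cell block A.
7. parent A, parent B, and parent E cross → cell block B.
8. toddler C crosses ← cell block A.
9. toddler A and toddler B cross → cell block B.
10. toddler B crosses ← cell block A.
11. toddler B, toddler C, and toddler E cross → cell block B.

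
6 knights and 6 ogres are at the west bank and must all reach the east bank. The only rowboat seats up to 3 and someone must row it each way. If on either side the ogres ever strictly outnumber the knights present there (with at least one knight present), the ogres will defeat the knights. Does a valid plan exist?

Following every safe sequence of crossings from the start, the most of the 12 that can be at the east bank as the rowboat arrives there on crossings 1, 3, 5 is 3, 5, 6 respectively; the best ever achieved is 6 of 12.
From crossing 7 on, no configuration arises that was not already reachable earlier: only 17 distinct safe configurations (who is on which side, and where the rowboat is) can ever be reached, none of them has everyone across, and every continuation just revisits them. They are: 0 knights + 0 ogres across (rowboat back at the start); 0 knights + 1 ogre across (rowboat there); 0 knights + 1 ogre across (rowboat back at the start); 0 knights + 2 ogres across (rowboat there); 0 knights + 2 ogres across (rowboat back at the start); 0 knights + 3 ogres across (rowboat there); 0 knights + 3 ogres across (rowboat back at the start); 0 knights + 4 ogres across (rowboat there); 0 knights + 4 ogres across (rowboat back at the start); 0 knights + 5 ogres across (rowboat there); 0 knights + 5 ogres across (rowboat back at the start); 0 knights + 6 ogres across (rowboat there); 1 knight + 1 ogre across (rowboat there); 1 knight + 1 ogre across (rowboat back at the start); 2 knights + 2 ogres across (rowboat there); 2 knights + 2 ogres across (rowboat back at the start); 3 knights + 3 ogres across (rowboat there). So no valid plan exists.

No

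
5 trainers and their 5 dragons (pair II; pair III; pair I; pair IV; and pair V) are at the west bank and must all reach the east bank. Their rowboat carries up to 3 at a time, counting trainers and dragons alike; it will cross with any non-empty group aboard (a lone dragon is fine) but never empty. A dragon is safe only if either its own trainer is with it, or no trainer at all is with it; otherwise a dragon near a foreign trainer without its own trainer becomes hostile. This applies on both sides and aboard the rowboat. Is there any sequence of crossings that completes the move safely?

Yes

1. dragon II and trainer II cross → the east bank.
2. trainer II crosses ← the west bank.
3. dragon I, dragon III, and dragon IV cross → the east bank.
4. dragon II crosses ← the west bank.
5. trainer I, trainer III, and trainer IV cross → the east bank.
6. dragon III and trainer III cross ← the west bank.
7. trainer II, trainer III, and trainer V cross → the east bank.
8. dragon I crosses ← the west bank.
9. dragon II and dragon III cross → the east bank.
10. dragon II crosses ← the west bank.
11. dragon I, dragon II, and dragon V cross → the east bank.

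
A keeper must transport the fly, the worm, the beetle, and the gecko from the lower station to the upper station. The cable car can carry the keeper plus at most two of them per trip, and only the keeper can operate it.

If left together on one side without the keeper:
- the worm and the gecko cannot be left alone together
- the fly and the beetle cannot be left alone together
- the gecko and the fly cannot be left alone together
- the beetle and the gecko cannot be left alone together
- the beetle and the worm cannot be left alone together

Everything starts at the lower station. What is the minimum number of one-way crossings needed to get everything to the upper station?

5

Counting alone: the keeper can take at most 2 across per trip to the upper station, so moving all 4 needs at least 2 loaded trips out, with a return between consecutive ones — at least 3 crossings.
The safety rule pushes this higher. Following every safe sequence of crossings, the most of the 4 that can be at the upper station as the cable car arrives there on crossing 3 is 3 — never all 4.
So no plan with fewer than 5 crossings exists, and this one achieves 5:
1. Keeper goes to the upper station with the beetle and the gecko.
2. Keeper goes back to the lower station with the beetle.
3. Keeper goes to the upper station with the fly and the worm.
4. Keeper goes back to the lower station with the gecko.
5. Keeper goes to the upper station with the beetle and the gecko.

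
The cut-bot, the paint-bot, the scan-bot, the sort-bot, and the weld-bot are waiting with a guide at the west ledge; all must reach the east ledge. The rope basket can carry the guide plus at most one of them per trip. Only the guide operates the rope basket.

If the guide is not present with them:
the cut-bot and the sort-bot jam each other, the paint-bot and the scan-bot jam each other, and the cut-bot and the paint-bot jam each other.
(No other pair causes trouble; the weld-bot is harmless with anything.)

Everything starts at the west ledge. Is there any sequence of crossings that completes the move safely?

Whatever the first load, the items left behind include a forbidden pair without the guide. No opening move is safe, so no plan exists.

No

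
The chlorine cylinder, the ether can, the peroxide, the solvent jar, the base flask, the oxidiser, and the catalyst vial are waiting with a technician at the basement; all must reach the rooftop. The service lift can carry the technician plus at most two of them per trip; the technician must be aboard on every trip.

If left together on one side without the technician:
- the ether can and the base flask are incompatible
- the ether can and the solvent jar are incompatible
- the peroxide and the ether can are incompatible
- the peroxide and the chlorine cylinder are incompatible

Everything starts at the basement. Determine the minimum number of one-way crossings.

7

Counting alone: the technician can take at most 2 across per trip to the rooftop, so moving all 7 needs at least 4 loaded trips out, with a return between consecutive ones — at least 7 crossings.
The plan below uses exactly 7 crossings, so it is optimal:
1. Technician goes to the rooftop with the chlorine cylinder and the ether can.  [the basement: the base flask, the catalyst vial, the oxidiser, the peroxide, the solvent jar | the rooftop: the chlorine cylinder, the ether can]
2. Technician goes back to the basement alone.  [the basement: the base flask, the catalyst vial, the oxidiser, the peroxide, the solvent jar | the rooftop: the chlorine cylinder, the ether can]
3. Technician goes to the rooftop with the catalyst vial and the oxidiser.  [the basement: the base flask, the peroxide, the solvent jar | the rooftop: the catalyst vial, the chlorine cylinder, the ether can, the oxidiser]
4. Technician goes back to the basement alone.  [the basement: the base flask, the peroxide, the solvent jar | the rooftop: the catalyst vial, the chlorine cylinder, the ether can, the oxidiser]
5. Technician goes to the rooftop with the base flask and the solvent jar.  [the basement: the peroxide | the rooftop: the base flask, the catalyst vial, the chlorine cylinder, the ether can, the oxidiser, the solvent jar]
6. Technician goes back to the basement with the ether can.  [the basement: the ether can, the peroxide | the rooftop: the base flask, the catalyst vial, the chlorine cylinder, the oxidiser, the solvent jar]
7. Technician goes to the rooftop with the ether can and the peroxide.  [the basement: — | the rooftop: the base flask, the catalyst vial, the chlorine cylinder, the ether can, the oxidiser, the peroxide, the solvent jar]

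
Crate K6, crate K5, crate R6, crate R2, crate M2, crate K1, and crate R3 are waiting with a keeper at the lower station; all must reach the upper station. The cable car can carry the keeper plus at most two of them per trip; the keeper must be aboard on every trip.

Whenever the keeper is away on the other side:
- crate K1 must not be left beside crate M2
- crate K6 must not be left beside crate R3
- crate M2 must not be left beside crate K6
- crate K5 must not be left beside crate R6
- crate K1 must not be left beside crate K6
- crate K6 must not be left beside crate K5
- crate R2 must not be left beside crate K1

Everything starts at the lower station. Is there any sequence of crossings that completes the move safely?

No

Whatever the first load, the items left behind include a forbidden pair without the keeper. No opening move is safe, so no plan exists.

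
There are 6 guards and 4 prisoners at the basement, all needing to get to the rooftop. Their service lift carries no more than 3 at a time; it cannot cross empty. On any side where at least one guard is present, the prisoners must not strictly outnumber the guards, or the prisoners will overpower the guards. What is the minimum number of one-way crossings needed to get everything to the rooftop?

Counting alone: each trip to the rooftop takes at most 3 across and each return brings at least 1 back, so after t trips out (and t−1 returns) at most 3t − (t−1) of the 10 are across; that first reaches 10 at t = 5, so at least 9 crossings are needed.
The plan below uses exactly 9 crossings, so it is optimal:
1. 2 prisoners → the rooftop.  (the basement: 6G 2P; the rooftop: 0G 2P)
2. 1 prisoner ← the basement.  (the basement: 6G 3P; the rooftop: 0G 1P)
3. 3 prisoners → the rooftop.  (the basement: 6G 0P; the rooftop: 0G 4P)
4. 1 prisoner ← the basement.  (the basement: 6G 1P; the rooftop: 0G 3P)
5. 3 guards → the rooftop.  (the basement: 3G 1P; the rooftop: 3G 3P)
6. 1 prisoner ← the basement.  (the basement: 3G 2P; the rooftop: 3G 2P)
7. 1 guard and 2 prisoners → the rooftop.  (the basement: 2G 0P; the rooftop: 4G 4P)
8. 1 prisoner ← the basement.  (the basement: 2G 1P; the rooftop: 4G 3P)
9. 2 guards and 1 prisoner → the rooftop.  (the basement: 0G 0P; the rooftop: 6G 4P)

9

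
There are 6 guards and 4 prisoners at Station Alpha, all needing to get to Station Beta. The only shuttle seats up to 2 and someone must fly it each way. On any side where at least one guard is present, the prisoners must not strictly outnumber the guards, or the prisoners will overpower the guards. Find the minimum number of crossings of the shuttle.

Counting alone: each trip to Station Beta takes at most 2 across and each return brings at least 1 back, so after t trips out (and t−1 returns) at most 2t − (t−1) of the 10 are across; that first reaches 10 at t = 9, so at least 17 crossings are needed.
The plan below uses exactly 17 crossings, so it is optimal:
1. 2 prisoners → Station Beta.  (Station Alpha: 6G 2P; Station Beta: 0G 2P)
2. 1 prisoner ← Station Alpha.  (Station Alpha: 6G 3P; Station Beta: 0G 1P)
3. 2 prisoners → Station Beta.  (Station Alpha: 6G 1P; Station Beta: 0G 3P)
4. 1 prisoner ← Station Alpha.  (Station Alpha: 6G 2P; Station Beta: 0G 2P)
5. 2 guards → Station Beta.  (Station Alpha: 4G 2P; Station Beta: 2G 2P)
6. 1 prisoner ← Station Alpha.  (Station Alpha: 4G 3P; Station Beta: 2G 1P)
7. 1 guard and 1 prisoner → Station Beta.  (Station Alpha: 3G 2P; Station Beta: 3G 2P)
8. 1 prisoner ← Station Alpha.  (Station Alpha: 3G 3P; Station Beta: 3G 1P)
9. 2 prisoners → Station Beta.  (Station Alpha: 3G 1P; Station Beta: 3G 3P)
10. 1 prisoner ← Station Alpha.  (Station Alpha: 3G 2P; Station Beta: 3G 2P)
11. 1 guard and 1 prisoner → Station Beta.  (Station Alpha: 2G 1P; Station Beta: 4G 3P)
12. 1 prisoner ← Station Alpha.  (Station Alpha: 2G 2P; Station Beta: 4G 2P)
13. 2 prisoners → Station Beta.  (Station Alpha: 2G 0P; Station Beta: 4G 4P)
14. 1 prisoner ← Station Alpha.  (Station Alpha: 2G 1P; Station Beta: 4G 3P)
15. 1 guard and 1 prisoner → Station Beta.  (Station Alpha: 1G 0P; Station Beta: 5G 4P)
16. 1 prisoner ← Station Alpha.  (Station Alpha: 1G 1P; Station Beta: 5G 3P)
17. 1 guard and 1 prisoner → Station Beta.  (Station Alpha: 0G 0P; Station Beta: 6G 4P)

17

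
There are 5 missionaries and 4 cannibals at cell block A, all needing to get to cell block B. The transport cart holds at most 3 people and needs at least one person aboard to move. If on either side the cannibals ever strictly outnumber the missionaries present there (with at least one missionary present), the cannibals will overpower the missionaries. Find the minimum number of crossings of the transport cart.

Counting alone: each trip to cell block B takes at most 3 across and each return brings at least 1 back, so after t trips out (and t−1 returns) at most 3t − (t−1) of the 9 are across; that first reaches 9 at t = 4, so at least 7 crossings are needed.
The plan below uses exactly 7 crossings, so it is optimal:
1. 3 cannibals → cell block B.  (cell block A: 5M 1C; cell block B: 0M 3C)
2. 1 cannibal ← cell block A.  (cell block A: 5M 2C; cell block B: 0M 2C)
3. 3 missionaries → cell block B.  (cell block A: 2M 2C; cell block B: 3M 2C)
4. 1 missionary ← cell block A.  (cell block A: 3M 2C; cell block B: 2M 2C)
5. 2 missionaries and 1 cannibal → cell block B.  (cell block A: 1M 1C; cell block B: 4M 3C)
6. 1 missionary ← cell block A.  (cell block A: 2M 1C; cell block B: 3M 3C)
7. 2 missionaries and 1 cannibal → cell block B.  (cell block A: 0M 0C; cell block B: 5M 4C)

7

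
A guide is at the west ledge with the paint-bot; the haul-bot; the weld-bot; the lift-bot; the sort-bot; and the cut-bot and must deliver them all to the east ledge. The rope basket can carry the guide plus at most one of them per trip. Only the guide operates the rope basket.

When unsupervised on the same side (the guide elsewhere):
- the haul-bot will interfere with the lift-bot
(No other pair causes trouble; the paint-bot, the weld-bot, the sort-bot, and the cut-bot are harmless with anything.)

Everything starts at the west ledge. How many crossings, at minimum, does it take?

Counting alone: the guide can take at most 1 across per trip to the east ledge, so moving all 6 needs at least 6 loaded trips out, with a return between consecutive ones — at least 11 crossings.
The plan below uses exactly 11 crossings, so it is optimal:
1. Guide goes to the east ledge with the haul-bot.
2. Guide goes back to the west ledge alone.
3. Guide goes to the east ledge with the paint-bot.
4. Guide goes back to the west ledge alone.
5. Guide goes to the east ledge with the weld-bot.
6. Guide goes back to the west ledge alone.
7. Guide goes to the east ledge with the sort-bot.
8. Guide goes back to the west ledge alone.
9. Guide goes to the east ledge with the cut-bot.
10. Guide goes back to the west ledge alone.
11. Guide goes to the east ledge with the lift-bot.

11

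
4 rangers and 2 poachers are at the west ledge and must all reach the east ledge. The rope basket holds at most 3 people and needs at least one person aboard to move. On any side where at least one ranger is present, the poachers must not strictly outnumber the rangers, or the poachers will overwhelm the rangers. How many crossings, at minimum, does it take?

Counting alone: each trip to the east ledge takes at most 3 across and each return brings at least 1 back, so after t trips out (and t−1 returns) at most 3t − (t−1) of the 6 are across; that first reaches 6 at t = 3, so at least 5 crossings are needed.
The plan below uses exactly 5 crossings, so it is optimal:
1. 2 poachers → the east ledge.  (the west ledge: 4R 0P; the east ledge: 0R 2P)
2. 1 poacher ← the west ledge.  (the west ledge: 4R 1P; the east ledge: 0R 1P)
3. 2 rangers and 1 poacher → the east ledge.  (the west ledge: 2R 0P; the east ledge: 2R 2P)
4. 1 poacher ← the west ledge.  (the west ledge: 2R 1P; the east ledge: 2R 1P)
5. 2 rangers and 1 poacher → the east ledge.  (the west ledge: 0R 0P; the east ledge: 4R 2P)

5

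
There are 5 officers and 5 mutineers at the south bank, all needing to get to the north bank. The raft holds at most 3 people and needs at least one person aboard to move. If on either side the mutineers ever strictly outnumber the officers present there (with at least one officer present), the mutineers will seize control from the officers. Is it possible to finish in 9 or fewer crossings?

Counting alone: each trip to the north bank takes at most 3 across and each return brings at least 1 back, so after t trips out (and t−1 returns) at most 3t − (t−1) of the 10 are across; that first reaches 10 at t = 5, so at least 9 crossings are needed.
The safety rule pushes this higher. Following every safe sequence of crossings, the most of the 10 that can be at the north bank as the raft arrives there on crossing 9 is 9 — never all 10.
So the move cannot be finished within 9 crossings. (The shortest complete plan takes 11:)
1. 2 mutineers → the north bank.  (the south bank: 5O 3M; the north bank: 0O 2M)
2. 1 mutineer ← the south bank.  (the south bank: 5O 4M; the north bank: 0O 1M)
3. 3 mutineers → the north bank.  (the south bank: 5O 1M; the north bank: 0O 4M)
4. 1 mutineer ← the south bank.  (the south bank: 5O 2M; the north bank: 0O 3M)
5. 3 officers → the north bank.  (the south bank: 2O 2M; the north bank: 3O 3M)
6. 1 officer and 1 mutineer ← the south bank.  (the south bank: 3O 3M; the north bank: 2O 2M)
7. 3 officers → the north bank.  (the south bank: 0O 3M; the north bank: 5O 2M)
8. 1 mutineer ← the south bank.  (the south bank: 0O 4M; the north bank: 5O 1M)
9. 2 mutineers → the north bank.  (the south bank: 0O 2M; the north bank: 5O 3M)
10. 1 mutineer ← the south bank.  (the south bank: 0O 3M; the north bank: 5O 2M)
11. 3 mutineers → the north bank.  (the south bank: 0O 0M; the north bank: 5O 5M)

No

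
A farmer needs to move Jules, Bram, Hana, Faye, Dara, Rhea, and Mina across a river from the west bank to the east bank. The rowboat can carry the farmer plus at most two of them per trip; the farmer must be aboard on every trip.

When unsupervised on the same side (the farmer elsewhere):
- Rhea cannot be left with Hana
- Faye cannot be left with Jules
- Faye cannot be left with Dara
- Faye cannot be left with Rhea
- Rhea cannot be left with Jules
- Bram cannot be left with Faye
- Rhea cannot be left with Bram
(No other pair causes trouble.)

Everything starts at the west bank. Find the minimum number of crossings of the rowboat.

Counting alone: the farmer can take at most 2 across per trip to the east bank, so moving all 7 needs at least 4 loaded trips out, with a return between consecutive ones — at least 7 crossings.
The safety rule pushes this higher. Following every safe sequence of crossings, the most of the 7 that can be at the east bank as the rowboat arrives there on crossings 7, 9 is 5, 6 respectively — never all 7.
So no plan with fewer than 11 crossings exists, and this one achieves 11:
1. Farmer goes to the east bank with Faye and Rhea.  [the west bank: Bram, Dara, Hana, Jules, Mina | the east bank: Faye, Rhea]
2. Farmer goes back to the west bank with Faye.  [the west bank: Bram, Dara, Faye, Hana, Jules, Mina | the east bank: Rhea]
3. Farmer goes to the east bank with Faye and Hana.  [the west bank: Bram, Dara, Jules, Mina | the east bank: Faye, Hana, Rhea]
4. Farmer goes back to the west bank with Rhea.  [the west bank: Bram, Dara, Jules, Mina, Rhea | the east bank: Faye, Hana]
5. Farmer goes to the east bank with Bram and Jules.  [the west bank: Dara, Mina, Rhea | the east bank: Bram, Faye, Hana, Jules]
6. Farmer goes back to the west bank with Faye.  [the west bank: Dara, Faye, Mina, Rhea | the east bank: Bram, Hana, Jules]
7. Farmer goes to the east bank with Dara and Faye.  [the west bank: Mina, Rhea | the east bank: Bram, Dara, Faye, Hana, Jules]
8. Farmer goes back to the west bank with Faye.  [the west bank: Faye, Mina, Rhea | the east bank: Bram, Dara, Hana, Jules]
9. Farmer goes to the east bank with Faye and Mina.  [the west bank: Rhea | the east bank: Bram, Dara, Faye, Hana, Jules, Mina]
10. Farmer goes back to the west bank with Faye.  [the west bank: Faye, Rhea | the east bank: Bram, Dara, Hana, Jules, Mina]
11. Farmer goes to the east bank with Faye and Rhea.  [the west bank: — | the east bank: Bram, Dara, Faye, Hana, Jules, Mina, Rhea]

11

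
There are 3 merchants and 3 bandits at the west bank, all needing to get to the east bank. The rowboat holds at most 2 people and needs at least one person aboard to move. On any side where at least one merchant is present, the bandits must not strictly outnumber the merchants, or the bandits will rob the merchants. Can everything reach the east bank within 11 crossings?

Yes

Yes — this plan uses 11 crossings (≤ 11):
1. 2 bandits → the east bank.  (the west bank: 3M 1B; the east bank: 0M 2B)
2. 1 bandit ← the west bank.  (the west bank: 3M 2B; the east bank: 0M 1B)
3. 2 bandits → the east bank.  (the west bank: 3M 0B; the east bank: 0M 3B)
4. 1 bandit ← the west bank.  (the west bank: 3M 1B; the east bank: 0M 2B)
5. 2 merchants → the east bank.  (the west bank: 1M 1B; the east bank: 2M 2B)
6. 1 merchant and 1 bandit ← the west bank.  (the west bank: 2M 2B; the east bank: 1M 1B)
7. 2 merchants → the east bank.  (the west bank: 0M 2B; the east bank: 3M 1B)
8. 1 bandit ← the west bank.  (the west bank: 0M 3B; the east bank: 3M 0B)
9. 2 bandits → the east bank.  (the west bank: 0M 1B; the east bank: 3M 2B)
10. 1 bandit ← the west bank.  (the west bank: 0M 2B; the east bank: 3M 1B)
11. 2 bandits → the east bank.  (the west bank: 0M 0B; the east bank: 3M 3B)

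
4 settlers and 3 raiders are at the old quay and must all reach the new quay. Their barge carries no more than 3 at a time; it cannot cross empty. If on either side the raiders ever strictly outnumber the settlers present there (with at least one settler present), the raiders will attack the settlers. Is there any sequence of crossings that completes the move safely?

1. 3 raiders → the new quay.  (the old quay: 4S 0R; the new quay: 0S 3R)
2. 1 raider ← the old quay.  (the old quay: 4S 1R; the new quay: 0S 2R)
3. 3 settlers → the new quay.  (the old quay: 1S 1R; the new quay: 3S 2R)
4. 1 settler ← the old quay.  (the old quay: 2S 1R; the new quay: 2S 2R)
5. 2 settlers and 1 raider → the new quay.  (the old quay: 0S 0R; the new quay: 4S 3R)

Yes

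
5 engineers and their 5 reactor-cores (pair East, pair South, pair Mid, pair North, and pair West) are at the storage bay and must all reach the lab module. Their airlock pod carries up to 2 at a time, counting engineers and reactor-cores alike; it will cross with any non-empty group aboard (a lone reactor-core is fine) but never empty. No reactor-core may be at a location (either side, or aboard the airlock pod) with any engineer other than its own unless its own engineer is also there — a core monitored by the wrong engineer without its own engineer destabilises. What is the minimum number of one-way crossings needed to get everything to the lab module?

impossible

Following every safe sequence of crossings from the start, the most of the 10 that can be at the lab module as the airlock pod arrives there on crossings 1, 3, 5, 7 is 2, 3, 4, 5 respectively; the best ever achieved is 5 of 10.
From crossing 9 on, no configuration arises that was not already reachable earlier: only 82 distinct safe configurations (who is on which side, and where the airlock pod is) can ever be reached, none of them has everyone across, and every continuation just revisits them. So no valid plan exists.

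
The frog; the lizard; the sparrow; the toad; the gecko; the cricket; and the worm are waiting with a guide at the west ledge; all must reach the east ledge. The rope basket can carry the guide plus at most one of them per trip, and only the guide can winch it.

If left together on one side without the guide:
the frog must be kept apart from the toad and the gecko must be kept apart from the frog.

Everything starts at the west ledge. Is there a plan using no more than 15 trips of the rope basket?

Yes

Yes — this plan uses 15 crossings (≤ 15):
1. Guide goes to the east ledge with the frog.
2. Guide goes back to the west ledge alone.
3. Guide goes to the east ledge with the lizard.
4. Guide goes back to the west ledge alone.
5. Guide goes to the east ledge with the sparrow.
6. Guide goes back to the west ledge alone.
7. Guide goes to the east ledge with the toad.
8. Guide goes back to the west ledge with the frog.
9. Guide goes to the east ledge with the gecko.
10. Guide goes back to the west ledge alone.
11. Guide goes to the east ledge with the cricket.
12. Guide goes back to the west ledge alone.
13. Guide goes to the east ledge with the worm.
14. Guide goes back to the west ledge alone.
15. Guide goes to the east ledge with the frog.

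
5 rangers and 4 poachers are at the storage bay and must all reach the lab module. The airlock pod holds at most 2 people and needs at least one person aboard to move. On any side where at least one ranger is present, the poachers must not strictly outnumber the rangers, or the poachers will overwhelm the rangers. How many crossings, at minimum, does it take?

Counting alone: each trip to the lab module takes at most 2 across and each return brings at least 1 back, so after t trips out (and t−1 returns) at most 2t − (t−1) of the 9 are across; that first reaches 9 at t = 8, so at least 15 crossings are needed.
The plan below uses exactly 15 crossings, so it is optimal:
1. 2 poachers → the lab module.  (the storage bay: 5R 2P; the lab module: 0R 2P)
2. 1 poacher ← the storage bay.  (the storage bay: 5R 3P; the lab module: 0R 1P)
3. 2 poachers → the lab module.  (the storage bay: 5R 1P; the lab module: 0R 3P)
4. 1 poacher ← the storage bay.  (the storage bay: 5R 2P; the lab module: 0R 2P)
5. 2 rangers → the lab module.  (the storage bay: 3R 2P; the lab module: 2R 2P)
6. 1 poacher ← the storage bay.  (the storage bay: 3R 3P; the lab module: 2R 1P)
7. 1 ranger and 1 poacher → the lab module.  (the storage bay: 2R 2P; the lab module: 3R 2P)
8. 1 ranger ← the storage bay.  (the storage bay: 3R 2P; the lab module: 2R 2P)
9. 1 ranger and 1 poacher → the lab module.  (the storage bay: 2R 1P; the lab module: 3R 3P)
10. 1 poacher ← the storage bay.  (the storage bay: 2R 2P; the lab module: 3R 2P)
11. 1 ranger and 1 poacher → the lab module.  (the storage bay: 1R 1P; the lab module: 4R 3P)
12. 1 ranger ← the storage bay.  (the storage bay: 2R 1P; the lab module: 3R 3P)
13. 1 ranger and 1 poacher → the lab module.  (the storage bay: 1R 0P; the lab module: 4R 4P)
14. 1 poacher ← the storage bay.  (the storage bay: 1R 1P; the lab module: 4R 3P)
15. 1 ranger and 1 poacher → the lab module.  (the storage bay: 0R 0P; the lab module: 5R 4P)

15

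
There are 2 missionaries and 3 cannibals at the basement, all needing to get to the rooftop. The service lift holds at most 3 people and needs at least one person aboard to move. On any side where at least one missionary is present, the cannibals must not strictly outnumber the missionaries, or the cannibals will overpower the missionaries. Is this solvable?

The cannibals already outnumber the missionaries at the basement before anyone moves, so the starting position itself is disallowed.

No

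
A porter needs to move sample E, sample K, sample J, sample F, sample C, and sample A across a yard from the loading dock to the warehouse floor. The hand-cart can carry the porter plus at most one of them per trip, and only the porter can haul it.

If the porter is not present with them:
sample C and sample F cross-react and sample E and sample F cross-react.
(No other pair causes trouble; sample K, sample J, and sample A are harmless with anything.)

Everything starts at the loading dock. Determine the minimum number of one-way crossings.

Counting alone: the porter can take at most 1 across per trip to the warehouse floor, so moving all 6 needs at least 6 loaded trips out, with a return between consecutive ones — at least 11 crossings.
The safety rule pushes this higher. Following every safe sequence of crossings, the most of the 6 that can be at the warehouse floor as the hand-cart arrives there on crossing 11 is 5 — never all 6.
So no plan with fewer than 13 crossings exists, and this one achieves 13:
1. Porter goes to the warehouse floor with sample F.
2. Porter goes back to the loading dock alone.
3. Porter goes to the warehouse floor with sample E.
4. Porter goes back to the loading dock with sample F.
5. Porter goes to the warehouse floor with sample C.
6. Porter goes back to the loading dock alone.
7. Porter goes to the warehouse floor with sample K.
8. Porter goes back to the loading dock alone.
9. Porter goes to the warehouse floor with sample J.
10. Porter goes back to the loading dock alone.
11. Porter goes to the warehouse floor with sample A.
12. Porter goes back to the loading dock alone.
13. Porter goes to the warehouse floor with sample F.

13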